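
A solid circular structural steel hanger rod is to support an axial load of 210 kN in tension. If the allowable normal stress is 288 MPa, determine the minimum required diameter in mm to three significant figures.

Required area A ≥ P/σ_allow = 210000/288 = 729.2 mm².
For a solid circular section, d ≥ √(4A/π) = 30.47 mm.

30.5 mm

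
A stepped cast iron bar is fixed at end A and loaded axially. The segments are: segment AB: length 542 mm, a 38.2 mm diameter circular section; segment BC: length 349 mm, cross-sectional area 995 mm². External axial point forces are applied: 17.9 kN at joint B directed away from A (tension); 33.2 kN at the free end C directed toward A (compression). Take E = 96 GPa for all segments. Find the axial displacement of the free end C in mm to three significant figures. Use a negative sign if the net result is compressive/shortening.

Internal axial forces (sectioning from the free end, tension +): N_BC = -33.2 kN, N_AB = -15.3 kN.
A_AB = 1146 mm².
δ_AB = -15300·542/(1146·96000) = -0.07537 mm
δ_BC = -33200·349/(995·96000) = -0.1213 mm
δ = Σδ_i = -0.1967 mm.

-0.197 mm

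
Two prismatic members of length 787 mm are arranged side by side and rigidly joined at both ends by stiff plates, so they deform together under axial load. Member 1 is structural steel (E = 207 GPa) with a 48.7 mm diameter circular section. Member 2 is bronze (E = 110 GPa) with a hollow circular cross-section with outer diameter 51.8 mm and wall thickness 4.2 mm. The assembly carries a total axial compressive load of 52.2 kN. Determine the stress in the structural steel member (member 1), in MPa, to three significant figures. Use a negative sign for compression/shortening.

A_1 = 1863 mm².
A_2 = 628.1 mm².
Equal strain + equilibrium ⇒ each member carries load in proportion to AE: A₁E₁ = 385600000 N, A₂E₂ = 69090000 N, ΣAE = 454700000 N.
σ₁ = P·E₁/ΣAE = -52200·207000/454700000 = -23.77 MPa.

-23.8 MPa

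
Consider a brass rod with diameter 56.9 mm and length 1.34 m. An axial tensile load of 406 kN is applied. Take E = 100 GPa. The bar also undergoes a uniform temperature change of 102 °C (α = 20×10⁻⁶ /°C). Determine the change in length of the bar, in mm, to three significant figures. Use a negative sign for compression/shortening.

A = 2543 mm².
δ_mech = NL/(AE) = 406000·1340/(2543·100000) = 2.14 mm.
δ_thermal = αLΔT = 20e-6·1340·102 = 2.734 mm.
δ = δ_mech + δ_thermal = 4.873 mm.

4.87 mm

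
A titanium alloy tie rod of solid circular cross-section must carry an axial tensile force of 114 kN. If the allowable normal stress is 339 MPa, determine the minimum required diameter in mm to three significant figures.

20.7 mm

Required area A ≥ P/σ_allow = 114000/339 = 336.3 mm².
For a solid circular section, d ≥ √(4A/π) = 20.69 mm.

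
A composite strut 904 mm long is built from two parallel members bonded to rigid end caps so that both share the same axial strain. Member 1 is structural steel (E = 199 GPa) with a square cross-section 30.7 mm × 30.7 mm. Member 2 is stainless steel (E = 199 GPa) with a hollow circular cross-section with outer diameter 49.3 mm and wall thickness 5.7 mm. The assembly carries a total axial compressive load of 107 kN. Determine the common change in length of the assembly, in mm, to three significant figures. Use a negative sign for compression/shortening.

A_1 = 942.5 mm².
A_2 = 780.7 mm².
Equal strain + equilibrium ⇒ each member carries load in proportion to AE: A₁E₁ = 187600000 N, A₂E₂ = 155400000 N, ΣAE = 342900000 N.
δ = PL/ΣAE = -107000·904/342900000 = -0.2821 mm.

-0.282 mm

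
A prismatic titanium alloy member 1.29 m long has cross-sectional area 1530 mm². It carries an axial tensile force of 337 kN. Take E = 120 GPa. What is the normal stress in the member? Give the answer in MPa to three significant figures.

σ = N/A = 337000/1530 = 220.3 MPa.

220 MPa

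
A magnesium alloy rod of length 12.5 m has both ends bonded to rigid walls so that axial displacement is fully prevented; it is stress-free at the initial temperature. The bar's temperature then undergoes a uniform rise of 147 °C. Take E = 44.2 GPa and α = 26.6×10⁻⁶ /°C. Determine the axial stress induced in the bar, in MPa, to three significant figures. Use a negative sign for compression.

-173 MPa

Free thermal expansion αLΔT = 26.6e-6 · 12500 · 147 = 48.88 mm.
The walls impose strain ε = −(48.88)/12500 = -3.9102e-03; σ = Eε = 44200 · -3.9102e-03 = -172.8 MPa.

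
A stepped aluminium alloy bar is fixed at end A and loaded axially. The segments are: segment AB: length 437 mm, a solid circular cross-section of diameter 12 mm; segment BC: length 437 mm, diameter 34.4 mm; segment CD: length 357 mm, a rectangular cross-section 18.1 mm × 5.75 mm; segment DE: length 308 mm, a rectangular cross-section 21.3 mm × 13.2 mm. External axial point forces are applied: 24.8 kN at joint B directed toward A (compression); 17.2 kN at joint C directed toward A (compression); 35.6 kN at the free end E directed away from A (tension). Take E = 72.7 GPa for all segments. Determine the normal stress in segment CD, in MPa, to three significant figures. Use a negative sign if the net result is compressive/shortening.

342 MPa

Internal axial forces (sectioning from the free end, tension +): N_DE = 35.6 kN, N_CD = 35.6 kN, N_BC = 18.4 kN, N_AB = -6.4 kN.
A_CD = 104.1 mm².
σ_CD = N_CD/A_CD = 35600/104.1 = 342.1 MPa.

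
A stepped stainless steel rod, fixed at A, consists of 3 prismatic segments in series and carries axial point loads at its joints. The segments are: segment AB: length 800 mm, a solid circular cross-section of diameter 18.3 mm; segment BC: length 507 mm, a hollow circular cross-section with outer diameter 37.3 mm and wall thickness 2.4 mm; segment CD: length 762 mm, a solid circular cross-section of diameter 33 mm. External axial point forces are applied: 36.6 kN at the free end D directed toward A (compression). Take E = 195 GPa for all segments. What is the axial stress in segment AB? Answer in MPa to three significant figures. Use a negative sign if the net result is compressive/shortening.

Internal axial forces (sectioning from the free end, tension +): N_CD = -36.6 kN, N_BC = -36.6 kN, N_AB = -36.6 kN.
A_AB = 263 mm².
σ_AB = N_AB/A_AB = -36600/263 = -139.2 MPa.

-139 MPa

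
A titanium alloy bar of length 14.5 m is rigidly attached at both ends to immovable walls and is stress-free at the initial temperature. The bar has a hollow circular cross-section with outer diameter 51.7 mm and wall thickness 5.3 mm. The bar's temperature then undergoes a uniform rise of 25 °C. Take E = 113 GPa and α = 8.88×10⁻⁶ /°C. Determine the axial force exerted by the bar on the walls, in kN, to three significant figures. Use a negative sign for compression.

-19.4 kN

Free thermal expansion αLΔT = 8.88e-6 · 14500 · 25 = 3.219 mm.
The walls impose strain ε = −(3.219)/14500 = -2.2200e-04; σ = Eε = 113000 · -2.2200e-04 = -25.09 MPa.
Wall reaction R = σ·A = -25.09·772.6 = -19380 N = -19.38 kN.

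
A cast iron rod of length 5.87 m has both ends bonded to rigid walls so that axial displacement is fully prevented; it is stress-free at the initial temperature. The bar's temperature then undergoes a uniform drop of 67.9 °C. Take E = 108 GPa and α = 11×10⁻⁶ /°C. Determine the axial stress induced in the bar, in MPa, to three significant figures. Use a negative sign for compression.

80.7 MPa

Free thermal expansion αLΔT = 11e-6 · 5870 · -67.9 = -4.384 mm.
The walls impose strain ε = −(-4.384)/5870 = 7.4690e-04; σ = Eε = 108000 · 7.4690e-04 = 80.67 MPa.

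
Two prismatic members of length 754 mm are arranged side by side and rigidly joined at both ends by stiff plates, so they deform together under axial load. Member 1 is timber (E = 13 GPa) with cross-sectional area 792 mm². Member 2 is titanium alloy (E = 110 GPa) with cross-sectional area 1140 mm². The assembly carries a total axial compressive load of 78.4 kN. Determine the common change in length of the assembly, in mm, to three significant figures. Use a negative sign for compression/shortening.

-0.436 mm

Equal strain + equilibrium ⇒ each member carries load in proportion to AE: A₁E₁ = 10300000 N, A₂E₂ = 125400000 N, ΣAE = 135700000 N.
δ = PL/ΣAE = -78400·754/135700000 = -0.4356 mm.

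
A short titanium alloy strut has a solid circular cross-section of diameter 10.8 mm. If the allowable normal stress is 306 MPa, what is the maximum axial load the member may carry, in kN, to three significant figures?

28.0 kN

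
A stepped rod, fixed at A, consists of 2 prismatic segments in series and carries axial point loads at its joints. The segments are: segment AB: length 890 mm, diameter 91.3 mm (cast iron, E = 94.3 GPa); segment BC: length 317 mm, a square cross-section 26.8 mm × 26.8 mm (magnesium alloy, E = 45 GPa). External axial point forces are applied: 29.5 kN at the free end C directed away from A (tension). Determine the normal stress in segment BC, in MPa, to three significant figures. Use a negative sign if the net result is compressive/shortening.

Internal axial forces (sectioning from the free end, tension +): N_BC = 29.5 kN, N_AB = 29.5 kN.
A_BC = 718.2 mm².
σ_BC = N_BC/A_BC = 29500/718.2 = 41.07 MPa.

41.1 MPa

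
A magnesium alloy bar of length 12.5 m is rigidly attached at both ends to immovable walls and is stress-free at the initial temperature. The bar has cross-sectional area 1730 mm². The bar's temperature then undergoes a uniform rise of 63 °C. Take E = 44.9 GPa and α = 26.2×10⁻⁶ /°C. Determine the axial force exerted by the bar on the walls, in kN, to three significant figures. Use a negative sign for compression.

-128 kN

Free thermal expansion αLΔT = 26.2e-6 · 12500 · 63 = 20.63 mm.
The walls impose strain ε = −(20.63)/12500 = -1.6506e-03; σ = Eε = 44900 · -1.6506e-03 = -74.11 MPa.
Wall reaction R = σ·A = -74.11·1730 = -128200 N = -128.2 kN.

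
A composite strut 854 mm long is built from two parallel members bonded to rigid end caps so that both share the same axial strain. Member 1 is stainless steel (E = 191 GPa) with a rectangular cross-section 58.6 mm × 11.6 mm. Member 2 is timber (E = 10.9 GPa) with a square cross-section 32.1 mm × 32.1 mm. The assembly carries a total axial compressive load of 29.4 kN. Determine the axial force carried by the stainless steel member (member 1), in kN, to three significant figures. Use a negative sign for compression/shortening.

-27.1 kN

A_1 = 679.8 mm².
A_2 = 1030 mm².
Equal strain + equilibrium ⇒ each member carries load in proportion to AE: A₁E₁ = 129800000 N, A₂E₂ = 11230000 N, ΣAE = 141100000 N.
F₁ = P·A₁E₁/ΣAE = -29400·129800000/141100000 = -27060 N.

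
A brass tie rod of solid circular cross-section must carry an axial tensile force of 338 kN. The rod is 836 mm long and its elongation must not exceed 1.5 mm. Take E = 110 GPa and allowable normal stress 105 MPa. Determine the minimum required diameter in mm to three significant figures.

64.0 mm

Required area A ≥ P/σ_allow = 338000/105 = 3219 mm².
For a solid circular section, d ≥ √(4A/π) = 64.02 mm.
Elongation limit: A ≥ PL/(Eδ_allow) = 338000·836/(110000·1.5) = 1713 mm² ⇒ d ≥ 46.7 mm.
The stress limit governs.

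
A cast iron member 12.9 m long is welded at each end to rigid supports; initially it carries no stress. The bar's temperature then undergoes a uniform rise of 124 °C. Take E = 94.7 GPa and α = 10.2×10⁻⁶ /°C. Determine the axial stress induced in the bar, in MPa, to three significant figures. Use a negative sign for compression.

-120 MPa

Free thermal expansion αLΔT = 10.2e-6 · 12900 · 124 = 16.32 mm.
The walls impose strain ε = −(16.32)/12900 = -1.2648e-03; σ = Eε = 94700 · -1.2648e-03 = -119.8 MPa.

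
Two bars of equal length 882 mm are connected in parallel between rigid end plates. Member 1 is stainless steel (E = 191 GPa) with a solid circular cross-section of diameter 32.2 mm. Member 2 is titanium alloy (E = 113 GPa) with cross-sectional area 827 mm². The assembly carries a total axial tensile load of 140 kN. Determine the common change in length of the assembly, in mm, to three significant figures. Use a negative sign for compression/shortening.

0.496 mm

A_1 = 814.3 mm².
Equal strain + equilibrium ⇒ each member carries load in proportion to AE: A₁E₁ = 155500000 N, A₂E₂ = 93450000 N, ΣAE = 249000000 N.
δ = PL/ΣAE = 140000·882/249000000 = 0.4959 mm.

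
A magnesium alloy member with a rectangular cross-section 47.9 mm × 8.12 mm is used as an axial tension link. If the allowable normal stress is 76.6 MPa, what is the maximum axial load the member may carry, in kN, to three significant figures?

29.8 kN

A = 388.9 mm².
P_max = σ_allow · A = 76.6 · 388.9 = 29790 N = 29.79 kN.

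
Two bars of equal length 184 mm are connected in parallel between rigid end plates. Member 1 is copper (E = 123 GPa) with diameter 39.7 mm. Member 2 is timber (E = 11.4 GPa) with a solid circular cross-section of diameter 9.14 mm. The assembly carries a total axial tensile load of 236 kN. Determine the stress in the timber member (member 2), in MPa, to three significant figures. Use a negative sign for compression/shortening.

A_1 = 1238 mm².
A_2 = 65.61 mm².
Equal strain + equilibrium ⇒ each member carries load in proportion to AE: A₁E₁ = 152300000 N, A₂E₂ = 748000 N, ΣAE = 153000000 N.
σ₂ = P·E₂/ΣAE = 236000·11400/153000000 = 17.58 MPa.

17.6 MPa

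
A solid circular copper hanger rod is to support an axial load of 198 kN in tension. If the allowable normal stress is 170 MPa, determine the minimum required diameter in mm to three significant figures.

38.5 mm

Required area A ≥ P/σ_allow = 198000/170 = 1165 mm².
For a solid circular section, d ≥ √(4A/π) = 38.51 mm.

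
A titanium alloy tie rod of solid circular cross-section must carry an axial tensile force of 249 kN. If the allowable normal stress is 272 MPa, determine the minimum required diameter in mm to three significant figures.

34.1 mm

Required area A ≥ P/σ_allow = 249000/272 = 915.4 mm².
For a solid circular section, d ≥ √(4A/π) = 34.14 mm.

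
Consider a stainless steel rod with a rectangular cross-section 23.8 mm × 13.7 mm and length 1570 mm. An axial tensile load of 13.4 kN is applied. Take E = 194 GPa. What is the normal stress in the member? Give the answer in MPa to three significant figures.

A = 326.1 mm².
σ = N/A = 13400/326.1 = 41.1 MPa.

41.1 MPa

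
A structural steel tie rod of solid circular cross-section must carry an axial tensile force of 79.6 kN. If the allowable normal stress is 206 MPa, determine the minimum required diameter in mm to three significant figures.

22.2 mm

Required area A ≥ P/σ_allow = 79600/206 = 386.4 mm².
For a solid circular section, d ≥ √(4A/π) = 22.18 mm.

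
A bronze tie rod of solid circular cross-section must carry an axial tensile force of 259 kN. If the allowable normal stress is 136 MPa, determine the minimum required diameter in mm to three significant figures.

49.2 mm

Required area A ≥ P/σ_allow = 259000/136 = 1904 mm².
For a solid circular section, d ≥ √(4A/π) = 49.24 mm.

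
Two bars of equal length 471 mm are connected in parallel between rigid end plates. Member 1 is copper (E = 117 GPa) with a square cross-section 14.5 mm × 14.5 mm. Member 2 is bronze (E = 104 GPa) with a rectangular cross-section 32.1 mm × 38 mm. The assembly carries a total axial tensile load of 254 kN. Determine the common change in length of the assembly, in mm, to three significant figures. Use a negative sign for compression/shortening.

A_1 = 210.2 mm².
A_2 = 1220 mm².
Equal strain + equilibrium ⇒ each member carries load in proportion to AE: A₁E₁ = 24600000 N, A₂E₂ = 126900000 N, ΣAE = 151500000 N.
δ = PL/ΣAE = 254000·471/151500000 = 0.7899 mm.

0.790 mm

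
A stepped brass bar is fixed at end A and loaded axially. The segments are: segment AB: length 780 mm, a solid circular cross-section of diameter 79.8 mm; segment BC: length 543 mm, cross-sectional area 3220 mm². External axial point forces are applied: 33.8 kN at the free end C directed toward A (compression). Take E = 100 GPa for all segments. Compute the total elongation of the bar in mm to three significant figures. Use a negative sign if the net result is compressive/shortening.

-0.110 mm

Internal axial forces (sectioning from the free end, tension +): N_BC = -33.8 kN, N_AB = -33.8 kN.
A_AB = 5001 mm².
δ_AB = -33800·780/(5001·100000) = -0.05271 mm
δ_BC = -33800·543/(3220·100000) = -0.057 mm
δ = Σδ_i = -0.1097 mm.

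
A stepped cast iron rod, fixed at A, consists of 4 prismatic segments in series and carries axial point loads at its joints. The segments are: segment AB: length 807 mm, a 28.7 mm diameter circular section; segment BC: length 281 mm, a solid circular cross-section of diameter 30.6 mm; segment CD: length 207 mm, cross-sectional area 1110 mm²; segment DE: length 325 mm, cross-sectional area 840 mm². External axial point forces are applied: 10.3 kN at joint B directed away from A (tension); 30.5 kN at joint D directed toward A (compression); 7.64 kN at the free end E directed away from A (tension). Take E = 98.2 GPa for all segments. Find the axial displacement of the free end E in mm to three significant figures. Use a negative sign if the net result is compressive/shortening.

-0.262 mm

Internal axial forces (sectioning from the free end, tension +): N_DE = 7.64 kN, N_CD = -22.86 kN, N_BC = -22.86 kN, N_AB = -12.56 kN.
A_AB = 646.9 mm².
A_BC = 735.4 mm².
δ_AB = -12560·807/(646.9·98200) = -0.1596 mm
δ_BC = -22860·281/(735.4·98200) = -0.08895 mm
δ_CD = -22860·207/(1110·98200) = -0.04341 mm
δ_DE = 7640·325/(840·98200) = 0.0301 mm
δ = Σδ_i = -0.2618 mm.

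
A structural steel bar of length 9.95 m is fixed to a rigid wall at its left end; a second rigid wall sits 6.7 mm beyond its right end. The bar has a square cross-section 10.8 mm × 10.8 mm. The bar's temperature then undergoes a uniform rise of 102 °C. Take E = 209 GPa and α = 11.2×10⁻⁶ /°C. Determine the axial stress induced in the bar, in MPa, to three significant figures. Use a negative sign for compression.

-98.0 MPa

Free thermal expansion αLΔT = 11.2e-6 · 9950 · 102 = 11.37 mm.
The walls engage after the gap closes; constrained expansion = 11.37 − 6.7 = 4.667 mm.
The walls impose strain ε = −(4.667)/9950 = -4.6903e-04; σ = Eε = 209000 · -4.6903e-04 = -98.03 MPa.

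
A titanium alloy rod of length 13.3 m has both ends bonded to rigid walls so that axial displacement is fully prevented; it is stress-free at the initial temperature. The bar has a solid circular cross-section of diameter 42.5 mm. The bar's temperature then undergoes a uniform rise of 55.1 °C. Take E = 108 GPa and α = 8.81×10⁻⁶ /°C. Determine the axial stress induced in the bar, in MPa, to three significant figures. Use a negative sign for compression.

-52.4 MPa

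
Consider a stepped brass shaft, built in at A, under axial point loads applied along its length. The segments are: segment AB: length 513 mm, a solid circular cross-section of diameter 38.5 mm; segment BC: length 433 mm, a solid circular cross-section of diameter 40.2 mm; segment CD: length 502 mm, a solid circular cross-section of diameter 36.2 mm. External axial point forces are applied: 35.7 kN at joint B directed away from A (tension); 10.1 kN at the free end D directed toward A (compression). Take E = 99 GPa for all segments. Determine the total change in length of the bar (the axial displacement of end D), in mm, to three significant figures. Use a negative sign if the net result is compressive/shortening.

Internal axial forces (sectioning from the free end, tension +): N_CD = -10.1 kN, N_BC = -10.1 kN, N_AB = 25.6 kN.
A_AB = 1164 mm².
A_BC = 1269 mm².
A_CD = 1029 mm².
δ_AB = 25600·513/(1164·99000) = 0.1139 mm
δ_BC = -10100·433/(1269·99000) = -0.0348 mm
δ_CD = -10100·502/(1029·99000) = -0.04976 mm
δ = Σδ_i = 0.02938 mm.

0.0294 mm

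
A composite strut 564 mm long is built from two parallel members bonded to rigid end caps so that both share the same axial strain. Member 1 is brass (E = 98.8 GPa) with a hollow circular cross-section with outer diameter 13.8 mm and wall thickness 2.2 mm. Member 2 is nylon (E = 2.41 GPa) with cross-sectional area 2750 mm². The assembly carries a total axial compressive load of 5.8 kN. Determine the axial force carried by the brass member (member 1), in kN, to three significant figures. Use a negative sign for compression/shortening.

A_1 = 80.17 mm².
Equal strain + equilibrium ⇒ each member carries load in proportion to AE: A₁E₁ = 7921000 N, A₂E₂ = 6628000 N, ΣAE = 14550000 N.
F₁ = P·A₁E₁/ΣAE = -5800·7921000/14550000 = -3158 N.

-3.16 kN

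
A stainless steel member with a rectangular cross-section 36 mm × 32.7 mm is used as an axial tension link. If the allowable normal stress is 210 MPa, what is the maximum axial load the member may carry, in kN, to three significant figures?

A = 1177 mm².
P_max = σ_allow · A = 210 · 1177 = 247200 N = 247.2 kN.

247 kN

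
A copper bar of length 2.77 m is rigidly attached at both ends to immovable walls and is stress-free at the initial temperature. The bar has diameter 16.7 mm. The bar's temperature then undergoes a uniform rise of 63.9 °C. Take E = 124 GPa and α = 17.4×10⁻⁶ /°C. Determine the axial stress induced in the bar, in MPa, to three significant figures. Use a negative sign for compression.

Free thermal expansion αLΔT = 17.4e-6 · 2770 · 63.9 = 3.08 mm.
The walls impose strain ε = −(3.08)/2770 = -1.1119e-03; σ = Eε = 124000 · -1.1119e-03 = -137.9 MPa.

-138 MPa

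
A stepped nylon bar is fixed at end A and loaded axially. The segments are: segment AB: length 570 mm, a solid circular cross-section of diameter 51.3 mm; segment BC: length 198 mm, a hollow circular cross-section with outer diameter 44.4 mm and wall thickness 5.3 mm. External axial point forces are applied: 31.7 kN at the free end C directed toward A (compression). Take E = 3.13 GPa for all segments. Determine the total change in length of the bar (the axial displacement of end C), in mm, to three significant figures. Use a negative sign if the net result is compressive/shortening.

Internal axial forces (sectioning from the free end, tension +): N_BC = -31.7 kN, N_AB = -31.7 kN.
A_AB = 2067 mm².
A_BC = 651 mm².
δ_AB = -31700·570/(2067·3130) = -2.793 mm
δ_BC = -31700·198/(651·3130) = -3.08 mm
δ = Σδ_i = -5.873 mm.

-5.87 mm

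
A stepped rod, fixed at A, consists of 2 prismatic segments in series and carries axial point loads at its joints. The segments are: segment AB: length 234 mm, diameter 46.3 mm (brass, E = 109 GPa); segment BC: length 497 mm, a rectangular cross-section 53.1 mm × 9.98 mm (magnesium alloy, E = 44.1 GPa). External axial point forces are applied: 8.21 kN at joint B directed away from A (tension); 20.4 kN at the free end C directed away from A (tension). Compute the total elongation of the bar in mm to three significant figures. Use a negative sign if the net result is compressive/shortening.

Internal axial forces (sectioning from the free end, tension +): N_BC = 20.4 kN, N_AB = 28.61 kN.
A_AB = 1684 mm².
A_BC = 529.9 mm².
δ_AB = 28610·234/(1684·109000) = 0.03648 mm
δ_BC = 20400·497/(529.9·44100) = 0.4338 mm
δ = Σδ_i = 0.4703 mm.

0.470 mm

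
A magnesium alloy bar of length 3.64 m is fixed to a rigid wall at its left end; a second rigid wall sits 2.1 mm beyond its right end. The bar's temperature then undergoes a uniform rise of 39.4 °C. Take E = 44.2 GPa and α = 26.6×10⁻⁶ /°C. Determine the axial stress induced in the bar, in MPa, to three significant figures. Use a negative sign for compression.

-20.8 MPa

Free thermal expansion αLΔT = 26.6e-6 · 3640 · 39.4 = 3.815 mm.
The walls engage after the gap closes; constrained expansion = 3.815 − 2.1 = 1.715 mm.
The walls impose strain ε = −(1.715)/3640 = -4.7112e-04; σ = Eε = 44200 · -4.7112e-04 = -20.82 MPa.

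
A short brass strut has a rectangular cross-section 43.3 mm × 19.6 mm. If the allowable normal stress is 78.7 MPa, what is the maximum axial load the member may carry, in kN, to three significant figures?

66.8 kN

A = 848.7 mm².
P_max = σ_allow · A = 78.7 · 848.7 = 66790 N = 66.79 kN.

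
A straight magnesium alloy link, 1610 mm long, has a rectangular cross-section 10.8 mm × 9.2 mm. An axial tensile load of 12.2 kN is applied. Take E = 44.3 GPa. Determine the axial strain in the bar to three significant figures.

0.00277

A = 99.36 mm².
σ = N/A = 122.8 MPa; ε = σ/E = 122.8/44300 = 2.772e-03.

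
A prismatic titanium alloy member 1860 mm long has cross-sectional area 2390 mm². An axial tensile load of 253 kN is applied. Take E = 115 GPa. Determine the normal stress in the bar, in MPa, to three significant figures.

σ = N/A = 253000/2390 = 105.9 MPa.

106 MPa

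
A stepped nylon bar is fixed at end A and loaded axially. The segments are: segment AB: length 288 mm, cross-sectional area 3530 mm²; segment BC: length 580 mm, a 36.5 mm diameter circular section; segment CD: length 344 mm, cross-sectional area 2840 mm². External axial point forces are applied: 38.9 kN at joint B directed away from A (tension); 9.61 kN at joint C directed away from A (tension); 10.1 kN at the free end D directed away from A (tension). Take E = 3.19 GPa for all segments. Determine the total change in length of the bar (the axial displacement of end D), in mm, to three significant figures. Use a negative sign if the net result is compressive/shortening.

Internal axial forces (sectioning from the free end, tension +): N_CD = 10.1 kN, N_BC = 19.71 kN, N_AB = 58.61 kN.
A_BC = 1046 mm².
δ_AB = 58610·288/(3530·3190) = 1.499 mm
δ_BC = 19710·580/(1046·3190) = 3.425 mm
δ_CD = 10100·344/(2840·3190) = 0.3835 mm
δ = Σδ_i = 5.307 mm.

5.31 mm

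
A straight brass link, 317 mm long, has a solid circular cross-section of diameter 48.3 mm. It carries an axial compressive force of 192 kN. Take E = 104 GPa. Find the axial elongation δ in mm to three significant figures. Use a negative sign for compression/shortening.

A = 1832 mm².
δ_mech = NL/(AE) = -192000·317/(1832·104000) = -0.3194 mm.

-0.319 mm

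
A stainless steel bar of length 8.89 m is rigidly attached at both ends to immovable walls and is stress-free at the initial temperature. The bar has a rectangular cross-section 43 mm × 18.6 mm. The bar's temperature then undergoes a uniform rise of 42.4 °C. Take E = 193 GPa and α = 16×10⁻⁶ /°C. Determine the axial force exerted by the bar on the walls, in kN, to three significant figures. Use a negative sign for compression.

Free thermal expansion αLΔT = 16e-6 · 8890 · 42.4 = 6.031 mm.
The walls impose strain ε = −(6.031)/8890 = -6.7840e-04; σ = Eε = 193000 · -6.7840e-04 = -130.9 MPa.
Wall reaction R = σ·A = -130.9·799.8 = -104700 N = -104.7 kN.

-105 kN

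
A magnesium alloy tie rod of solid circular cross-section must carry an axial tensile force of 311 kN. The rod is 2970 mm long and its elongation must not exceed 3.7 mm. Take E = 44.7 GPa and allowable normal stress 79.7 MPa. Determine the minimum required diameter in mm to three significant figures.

84.3 mm

Required area A ≥ P/σ_allow = 311000/79.7 = 3902 mm².
For a solid circular section, d ≥ √(4A/π) = 70.49 mm.
Elongation limit: A ≥ PL/(Eδ_allow) = 311000·2970/(44700·3.7) = 5585 mm² ⇒ d ≥ 84.33 mm.
The elongation limit governs.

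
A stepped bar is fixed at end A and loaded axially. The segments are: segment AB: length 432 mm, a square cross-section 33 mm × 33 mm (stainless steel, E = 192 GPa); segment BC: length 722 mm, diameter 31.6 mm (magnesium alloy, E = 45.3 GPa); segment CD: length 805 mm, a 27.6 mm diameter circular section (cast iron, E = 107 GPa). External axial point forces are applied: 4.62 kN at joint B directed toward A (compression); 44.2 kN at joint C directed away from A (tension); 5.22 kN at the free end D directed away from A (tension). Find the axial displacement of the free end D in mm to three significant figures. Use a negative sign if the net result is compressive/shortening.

1.16 mm

Internal axial forces (sectioning from the free end, tension +): N_CD = 5.22 kN, N_BC = 49.42 kN, N_AB = 44.8 kN.
A_AB = 1089 mm².
A_BC = 784.3 mm².
A_CD = 598.3 mm².
δ_AB = 44800·432/(1089·192000) = 0.09256 mm
δ_BC = 49420·722/(784.3·45300) = 1.004 mm
δ_CD = 5220·805/(598.3·107000) = 0.06564 mm
δ = Σδ_i = 1.163 mm.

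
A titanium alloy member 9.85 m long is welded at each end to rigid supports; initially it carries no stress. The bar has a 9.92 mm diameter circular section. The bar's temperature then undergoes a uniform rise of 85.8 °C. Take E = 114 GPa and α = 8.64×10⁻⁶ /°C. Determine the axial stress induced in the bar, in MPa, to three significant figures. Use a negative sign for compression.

Free thermal expansion αLΔT = 8.64e-6 · 9850 · 85.8 = 7.302 mm.
The walls impose strain ε = −(7.302)/9850 = -7.4131e-04; σ = Eε = 114000 · -7.4131e-04 = -84.51 MPa.

-84.5 MPa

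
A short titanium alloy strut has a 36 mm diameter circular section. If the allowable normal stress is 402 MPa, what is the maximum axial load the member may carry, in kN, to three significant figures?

409 kN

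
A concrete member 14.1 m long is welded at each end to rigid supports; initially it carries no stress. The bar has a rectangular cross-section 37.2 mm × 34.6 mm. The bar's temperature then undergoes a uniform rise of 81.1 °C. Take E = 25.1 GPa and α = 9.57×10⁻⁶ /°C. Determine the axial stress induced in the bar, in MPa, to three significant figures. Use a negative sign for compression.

-19.5 MPa

Free thermal expansion αLΔT = 9.57e-6 · 14100 · 81.1 = 10.94 mm.
The walls impose strain ε = −(10.94)/14100 = -7.7613e-04; σ = Eε = 25100 · -7.7613e-04 = -19.48 MPa.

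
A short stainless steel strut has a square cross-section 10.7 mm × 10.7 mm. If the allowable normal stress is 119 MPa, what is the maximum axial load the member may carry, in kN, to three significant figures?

13.6 kN

A = 114.5 mm².
P_max = σ_allow · A = 119 · 114.5 = 13620 N = 13.62 kN.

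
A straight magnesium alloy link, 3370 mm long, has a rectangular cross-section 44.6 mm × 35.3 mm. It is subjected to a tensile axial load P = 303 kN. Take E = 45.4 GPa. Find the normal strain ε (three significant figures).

A = 1574 mm².
σ = N/A = 192.5 MPa; ε = σ/E = 192.5/45400 = 4.239e-03.

0.00424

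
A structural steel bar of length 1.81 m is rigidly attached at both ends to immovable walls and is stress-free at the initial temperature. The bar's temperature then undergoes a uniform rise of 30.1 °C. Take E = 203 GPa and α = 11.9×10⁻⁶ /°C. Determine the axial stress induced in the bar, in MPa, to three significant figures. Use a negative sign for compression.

-72.7 MPa

Free thermal expansion αLΔT = 11.9e-6 · 1810 · 30.1 = 0.6483 mm.
The walls impose strain ε = −(0.6483)/1810 = -3.5819e-04; σ = Eε = 203000 · -3.5819e-04 = -72.71 MPa.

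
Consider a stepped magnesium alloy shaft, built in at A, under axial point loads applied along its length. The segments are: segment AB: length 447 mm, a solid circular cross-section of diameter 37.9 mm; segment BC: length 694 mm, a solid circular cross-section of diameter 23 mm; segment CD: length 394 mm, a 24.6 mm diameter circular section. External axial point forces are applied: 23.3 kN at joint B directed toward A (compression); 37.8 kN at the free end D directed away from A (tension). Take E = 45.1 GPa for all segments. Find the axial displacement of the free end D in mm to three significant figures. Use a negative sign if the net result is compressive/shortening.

Internal axial forces (sectioning from the free end, tension +): N_CD = 37.8 kN, N_BC = 37.8 kN, N_AB = 14.5 kN.
A_AB = 1128 mm².
A_BC = 415.5 mm².
A_CD = 475.3 mm².
δ_AB = 14500·447/(1128·45100) = 0.1274 mm
δ_BC = 37800·694/(415.5·45100) = 1.4 mm
δ_CD = 37800·394/(475.3·45100) = 0.6948 mm
δ = Σδ_i = 2.222 mm.

2.22 mm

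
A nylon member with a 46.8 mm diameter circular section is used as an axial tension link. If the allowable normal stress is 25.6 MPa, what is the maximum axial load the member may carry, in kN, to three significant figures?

A = 1720 mm².
P_max = σ_allow · A = 25.6 · 1720 = 44040 N = 44.04 kN.

44.0 kN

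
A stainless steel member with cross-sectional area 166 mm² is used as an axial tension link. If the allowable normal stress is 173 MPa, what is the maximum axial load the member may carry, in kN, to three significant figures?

28.7 kN

P_max = σ_allow · A = 173 · 166 = 28720 N = 28.72 kN.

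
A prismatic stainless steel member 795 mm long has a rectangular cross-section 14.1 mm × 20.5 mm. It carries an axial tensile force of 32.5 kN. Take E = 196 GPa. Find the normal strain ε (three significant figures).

A = 289.1 mm².
σ = N/A = 112.4 MPa; ε = σ/E = 112.4/196000 = 5.737e-04.

5.74e-04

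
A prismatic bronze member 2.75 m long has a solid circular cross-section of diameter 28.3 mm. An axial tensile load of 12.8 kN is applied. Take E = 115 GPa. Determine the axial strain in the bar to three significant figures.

1.77e-04

A = 629 mm².
σ = N/A = 20.35 MPa; ε = σ/E = 20.35/115000 = 1.769e-04.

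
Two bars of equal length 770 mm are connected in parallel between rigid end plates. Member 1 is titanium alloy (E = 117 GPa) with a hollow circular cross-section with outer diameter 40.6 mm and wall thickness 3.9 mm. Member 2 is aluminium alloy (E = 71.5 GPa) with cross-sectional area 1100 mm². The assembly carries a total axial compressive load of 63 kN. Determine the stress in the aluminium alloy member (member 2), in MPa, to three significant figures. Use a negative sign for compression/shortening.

-34.3 MPa

A_1 = 449.7 mm².
Equal strain + equilibrium ⇒ each member carries load in proportion to AE: A₁E₁ = 52610000 N, A₂E₂ = 78650000 N, ΣAE = 131300000 N.
σ₂ = P·E₂/ΣAE = -63000·71500/131300000 = -34.32 MPa.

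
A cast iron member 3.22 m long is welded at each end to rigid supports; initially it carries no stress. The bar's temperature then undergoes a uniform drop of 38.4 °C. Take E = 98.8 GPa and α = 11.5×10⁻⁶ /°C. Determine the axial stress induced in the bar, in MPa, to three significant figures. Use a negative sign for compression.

43.6 MPa

Free thermal expansion αLΔT = 11.5e-6 · 3220 · -38.4 = -1.422 mm.
The walls impose strain ε = −(-1.422)/3220 = 4.4160e-04; σ = Eε = 98800 · 4.4160e-04 = 43.63 MPa.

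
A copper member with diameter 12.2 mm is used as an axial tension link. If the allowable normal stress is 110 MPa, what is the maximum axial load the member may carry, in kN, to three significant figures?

12.9 kN

A = 116.9 mm².
P_max = σ_allow · A = 110 · 116.9 = 12860 N = 12.86 kN.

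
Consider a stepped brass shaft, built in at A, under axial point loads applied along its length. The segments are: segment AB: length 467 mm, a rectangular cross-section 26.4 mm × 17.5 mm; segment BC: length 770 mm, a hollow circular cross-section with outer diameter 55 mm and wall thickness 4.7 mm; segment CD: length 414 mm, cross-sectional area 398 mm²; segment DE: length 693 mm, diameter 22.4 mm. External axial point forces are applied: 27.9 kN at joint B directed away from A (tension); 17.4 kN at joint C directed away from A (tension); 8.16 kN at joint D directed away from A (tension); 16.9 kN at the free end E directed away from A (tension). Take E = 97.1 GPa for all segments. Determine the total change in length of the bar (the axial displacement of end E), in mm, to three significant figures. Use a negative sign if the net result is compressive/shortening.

Internal axial forces (sectioning from the free end, tension +): N_DE = 16.9 kN, N_CD = 25.06 kN, N_BC = 42.46 kN, N_AB = 70.36 kN.
A_AB = 462 mm².
A_BC = 742.7 mm².
A_DE = 394.1 mm².
δ_AB = 70360·467/(462·97100) = 0.7325 mm
δ_BC = 42460·770/(742.7·97100) = 0.4534 mm
δ_CD = 25060·414/(398·97100) = 0.2685 mm
δ_DE = 16900·693/(394.1·97100) = 0.3061 mm
δ = Σδ_i = 1.76 mm.

1.76 mm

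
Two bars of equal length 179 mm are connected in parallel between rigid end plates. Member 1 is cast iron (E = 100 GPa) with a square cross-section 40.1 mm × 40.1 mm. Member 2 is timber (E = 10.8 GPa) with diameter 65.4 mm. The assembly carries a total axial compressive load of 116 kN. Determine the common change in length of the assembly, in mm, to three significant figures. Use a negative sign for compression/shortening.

A_1 = 1608 mm².
A_2 = 3359 mm².
Equal strain + equilibrium ⇒ each member carries load in proportion to AE: A₁E₁ = 160800000 N, A₂E₂ = 36280000 N, ΣAE = 197100000 N.
δ = PL/ΣAE = -116000·179/197100000 = -0.1054 mm.

-0.105 mm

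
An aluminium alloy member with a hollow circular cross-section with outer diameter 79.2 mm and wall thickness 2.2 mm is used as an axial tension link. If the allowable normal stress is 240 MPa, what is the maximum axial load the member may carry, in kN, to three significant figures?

A = 532.2 mm².
P_max = σ_allow · A = 240 · 532.2 = 127700 N = 127.7 kN.

128 kN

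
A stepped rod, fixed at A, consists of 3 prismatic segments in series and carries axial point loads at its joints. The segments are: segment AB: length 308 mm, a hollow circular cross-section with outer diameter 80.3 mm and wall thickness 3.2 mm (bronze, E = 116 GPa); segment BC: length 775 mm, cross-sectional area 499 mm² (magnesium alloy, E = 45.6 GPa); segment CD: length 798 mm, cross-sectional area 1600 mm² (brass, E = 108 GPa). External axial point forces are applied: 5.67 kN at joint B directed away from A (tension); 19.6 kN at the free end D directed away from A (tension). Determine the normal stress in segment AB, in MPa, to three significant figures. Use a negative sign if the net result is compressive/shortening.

Internal axial forces (sectioning from the free end, tension +): N_CD = 19.6 kN, N_BC = 19.6 kN, N_AB = 25.27 kN.
A_AB = 775.1 mm².
σ_AB = N_AB/A_AB = 25270/775.1 = 32.6 MPa.

32.6 MPa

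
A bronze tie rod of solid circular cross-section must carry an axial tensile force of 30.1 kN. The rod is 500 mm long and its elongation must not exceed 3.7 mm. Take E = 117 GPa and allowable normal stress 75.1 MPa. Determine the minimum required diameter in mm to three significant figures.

22.6 mm

Required area A ≥ P/σ_allow = 30100/75.1 = 400.8 mm².
For a solid circular section, d ≥ √(4A/π) = 22.59 mm.
Elongation limit: A ≥ PL/(Eδ_allow) = 30100·500/(117000·3.7) = 34.77 mm² ⇒ d ≥ 6.653 mm.
The stress limit governs.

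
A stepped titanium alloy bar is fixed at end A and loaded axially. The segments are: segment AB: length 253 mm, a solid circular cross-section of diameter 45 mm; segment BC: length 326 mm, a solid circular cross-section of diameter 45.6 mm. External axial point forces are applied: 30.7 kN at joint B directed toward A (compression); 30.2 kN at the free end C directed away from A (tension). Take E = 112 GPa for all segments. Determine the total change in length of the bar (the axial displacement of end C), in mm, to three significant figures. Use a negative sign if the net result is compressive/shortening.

0.0531 mm

Internal axial forces (sectioning from the free end, tension +): N_BC = 30.2 kN, N_AB = -0.5 kN.
A_AB = 1590 mm².
A_BC = 1633 mm².
δ_AB = -500·253/(1590·112000) = -0.0007102 mm
δ_BC = 30200·326/(1633·112000) = 0.05383 mm
δ = Σδ_i = 0.05312 mm.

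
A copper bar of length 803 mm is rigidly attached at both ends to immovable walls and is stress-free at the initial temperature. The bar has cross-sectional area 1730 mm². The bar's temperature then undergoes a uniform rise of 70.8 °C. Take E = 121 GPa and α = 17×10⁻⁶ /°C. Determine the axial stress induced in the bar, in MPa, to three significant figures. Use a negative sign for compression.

-146 MPa

Free thermal expansion αLΔT = 17e-6 · 803 · 70.8 = 0.9665 mm.
The walls impose strain ε = −(0.9665)/803 = -1.2036e-03; σ = Eε = 121000 · -1.2036e-03 = -145.6 MPa.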